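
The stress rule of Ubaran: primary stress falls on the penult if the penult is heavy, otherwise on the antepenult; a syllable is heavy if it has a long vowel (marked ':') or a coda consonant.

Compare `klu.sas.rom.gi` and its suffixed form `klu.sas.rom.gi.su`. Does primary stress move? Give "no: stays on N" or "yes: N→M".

no: stays on 3

Base `klu.sas.rom.gi` (4 syllables):
  Weights: 2 sas H, 3 rom H, 4 gi L.
  The penult (syllable 3, rom) is heavy, so it takes stress.
  → primary stress on syllable 3.
Suffixed `klu.sas.rom.gi.su` (5 syllables):
  Weights: 3 rom H, 4 gi L, 5 su L.
  The penult (syllable 4, gi) is light, so stress falls on the antepenult (syllable 3, rom).
  → primary stress on syllable 3.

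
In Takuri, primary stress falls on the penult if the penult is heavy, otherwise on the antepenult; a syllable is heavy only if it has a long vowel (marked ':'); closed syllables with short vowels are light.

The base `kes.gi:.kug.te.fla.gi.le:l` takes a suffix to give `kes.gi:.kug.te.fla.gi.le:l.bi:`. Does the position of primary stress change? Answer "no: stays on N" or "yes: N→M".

yes: 5→7

Base `kes.gi:.kug.te.fla.gi.le:l` (7 syllables):
  Weights: 5 fla L, 6 gi L, 7 le:l H.
  The penult (syllable 6, gi) is light, so stress falls on the antepenult (syllable 5, fla).
  → primary stress on syllable 5.
Suffixed `kes.gi:.kug.te.fla.gi.le:l.bi:` (8 syllables):
  Weights: 6 gi L, 7 le:l H, 8 bi: H.
  The penult (syllable 7, le:l) is heavy, so it takes stress.
  → primary stress on syllable 7.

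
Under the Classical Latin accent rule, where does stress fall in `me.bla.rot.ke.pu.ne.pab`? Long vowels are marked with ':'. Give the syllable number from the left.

Classical Latin: stress the penult if heavy (long vowel or closed), else the antepenult.
Weights: 5 pu L, 6 ne L, 7 pab H.
The penult (syllable 6, ne) is light, so stress falls on the antepenult (syllable 5, pu).
Stress on syllable 5: me.bla.rot.ke.ˈpu.ne.pab.

5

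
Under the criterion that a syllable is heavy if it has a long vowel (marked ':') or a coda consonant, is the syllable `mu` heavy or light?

light

`mu`: short vowel, open (no coda). Short vowel, open → light.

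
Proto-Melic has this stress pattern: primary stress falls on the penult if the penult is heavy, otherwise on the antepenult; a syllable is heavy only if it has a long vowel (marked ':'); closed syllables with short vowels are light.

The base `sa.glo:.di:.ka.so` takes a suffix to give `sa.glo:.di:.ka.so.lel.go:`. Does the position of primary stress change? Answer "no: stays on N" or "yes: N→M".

Base `sa.glo:.di:.ka.so` (5 syllables):
  Weights: 3 di: H, 4 ka L, 5 so L.
  The penult (syllable 4, ka) is light, so stress falls on the antepenult (syllable 3, di:).
  → primary stress on syllable 3.
Suffixed `sa.glo:.di:.ka.so.lel.go:` (7 syllables):
  Weights: 5 so L, 6 lel L, 7 go: H.
  The penult (syllable 6, lel) is light, so stress falls on the antepenult (syllable 5, so).
  → primary stress on syllable 5.

yes: 3→5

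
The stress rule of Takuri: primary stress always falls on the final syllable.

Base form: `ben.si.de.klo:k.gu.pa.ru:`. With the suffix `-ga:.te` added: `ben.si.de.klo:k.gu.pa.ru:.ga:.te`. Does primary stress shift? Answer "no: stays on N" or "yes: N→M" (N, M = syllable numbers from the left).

Base `ben.si.de.klo:k.gu.pa.ru:` (7 syllables):
  The word has 7 syllables; the final syllable is syllable 7 (ru:).
  → primary stress on syllable 7.
Suffixed `ben.si.de.klo:k.gu.pa.ru:.ga:.te` (9 syllables):
  The word has 9 syllables; the final syllable is syllable 9 (te).
  → primary stress on syllable 9.

yes: 7→9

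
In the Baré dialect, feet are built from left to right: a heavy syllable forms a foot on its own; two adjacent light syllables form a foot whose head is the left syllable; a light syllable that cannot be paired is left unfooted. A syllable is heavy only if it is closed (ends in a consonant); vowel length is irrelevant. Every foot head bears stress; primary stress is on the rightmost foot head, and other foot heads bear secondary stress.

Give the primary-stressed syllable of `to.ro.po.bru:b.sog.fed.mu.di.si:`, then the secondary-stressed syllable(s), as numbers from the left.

primary 7, secondary 1, 4, 5, 6

Weights: 1 to L, 2 ro L, 3 po L, 4 bru:b H, 5 sog H, 6 fed H, 7 mu L, 8 di L, 9 si: L.
Parse left to right (heavy = foot alone; LL = one foot; stranded L unfooted): (ˈto.ro) po (ˈbru:b) (ˈsog) (ˈfed) (ˈmu.di) si:.
Foot heads: 1, 4, 5, 6, 7.
Primary stress on the rightmost head = syllable 7.
Secondary stress on 1, 4, 5, 6: ˌto.ro.po.ˌbru:b.ˌsog.ˌfed.ˈmu.di.si:.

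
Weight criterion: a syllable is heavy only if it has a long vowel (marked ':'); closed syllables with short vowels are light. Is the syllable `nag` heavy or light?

light

`nag`: short vowel, closed (coda /g/). Short vowel → light.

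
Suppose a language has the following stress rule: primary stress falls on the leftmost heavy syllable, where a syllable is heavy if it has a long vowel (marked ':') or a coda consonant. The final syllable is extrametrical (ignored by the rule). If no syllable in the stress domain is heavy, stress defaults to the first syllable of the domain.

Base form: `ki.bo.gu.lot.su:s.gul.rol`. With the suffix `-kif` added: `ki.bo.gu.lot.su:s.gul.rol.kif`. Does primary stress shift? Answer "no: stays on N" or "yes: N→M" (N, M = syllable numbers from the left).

no: stays on 4

Base `ki.bo.gu.lot.su:s.gul.rol` (7 syllables):
  The final syllable (7, rol) is extrametrical; the stress domain is syllables 1–6.
  Weights: 1 ki L, 2 bo L, 3 gu L, 4 lot H, 5 su:s H, 6 gul H.
  Heavy syllables in the domain: 4, 5, 6. The leftmost is syllable 4 (lot).
  → primary stress on syllable 4.
Suffixed `ki.bo.gu.lot.su:s.gul.rol.kif` (8 syllables):
  The final syllable (8, kif) is extrametrical; the stress domain is syllables 1–7.
  Weights: 1 ki L, 2 bo L, 3 gu L, 4 lot H, 5 su:s H, 6 gul H, 7 rol H.
  Heavy syllables in the domain: 4, 5, 6, 7. The leftmost is syllable 4 (lot).
  → primary stress on syllable 4.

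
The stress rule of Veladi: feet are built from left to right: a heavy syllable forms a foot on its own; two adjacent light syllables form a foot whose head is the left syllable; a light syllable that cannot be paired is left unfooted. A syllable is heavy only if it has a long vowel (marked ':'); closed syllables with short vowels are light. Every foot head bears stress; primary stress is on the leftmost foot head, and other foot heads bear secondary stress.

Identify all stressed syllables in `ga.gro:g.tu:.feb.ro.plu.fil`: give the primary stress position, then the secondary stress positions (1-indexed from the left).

primary 2, secondary 3, 4, 6

Weights: 1 ga L, 2 gro:g H, 3 tu: H, 4 feb L, 5 ro L, 6 plu L, 7 fil L.
Parse left to right (heavy = foot alone; LL = one foot; stranded L unfooted): ga (ˈgro:g) (ˈtu:) (ˈfeb.ro) (ˈplu.fil).
Foot heads: 2, 3, 4, 6.
Primary stress on the leftmost head = syllable 2.
Secondary stress on 3, 4, 6: ga.ˈgro:g.ˌtu:.ˌfeb.ro.ˌplu.fil.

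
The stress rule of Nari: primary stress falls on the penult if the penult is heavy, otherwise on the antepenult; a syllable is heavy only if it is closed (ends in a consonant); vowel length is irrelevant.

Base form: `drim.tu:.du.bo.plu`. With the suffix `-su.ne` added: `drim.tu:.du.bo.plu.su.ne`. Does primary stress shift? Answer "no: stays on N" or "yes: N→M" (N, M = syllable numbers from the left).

yes: 3→5

Base `drim.tu:.du.bo.plu` (5 syllables):
  Weights: 3 du L, 4 bo L, 5 plu L.
  The penult (syllable 4, bo) is light, so stress falls on the antepenult (syllable 3, du).
  → primary stress on syllable 3.
Suffixed `drim.tu:.du.bo.plu.su.ne` (7 syllables):
  Weights: 5 plu L, 6 su L, 7 ne L.
  The penult (syllable 6, su) is light, so stress falls on the antepenult (syllable 5, plu).
  → primary stress on syllable 5.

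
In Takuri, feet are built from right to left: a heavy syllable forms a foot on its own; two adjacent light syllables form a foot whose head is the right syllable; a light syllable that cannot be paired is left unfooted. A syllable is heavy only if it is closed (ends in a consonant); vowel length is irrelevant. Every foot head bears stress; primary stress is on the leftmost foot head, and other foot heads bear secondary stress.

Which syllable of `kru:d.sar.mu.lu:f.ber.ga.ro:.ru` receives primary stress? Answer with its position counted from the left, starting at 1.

Weights: 1 kru:d H, 2 sar H, 3 mu L, 4 lu:f H, 5 ber H, 6 ga L, 7 ro: L, 8 ru L.
Parse right to left (heavy = foot alone; LL = one foot; stranded L unfooted): (ˈkru:d) (ˈsar) mu (ˈlu:f) (ˈber) ga (ro:.ˈru).
Foot heads: 1, 2, 4, 5, 8.
Primary stress on the leftmost head = syllable 1.
Primary stress: syllable 1 → ˈkru:d.sar.mu.lu:f.ber.ga.ro:.ru.

1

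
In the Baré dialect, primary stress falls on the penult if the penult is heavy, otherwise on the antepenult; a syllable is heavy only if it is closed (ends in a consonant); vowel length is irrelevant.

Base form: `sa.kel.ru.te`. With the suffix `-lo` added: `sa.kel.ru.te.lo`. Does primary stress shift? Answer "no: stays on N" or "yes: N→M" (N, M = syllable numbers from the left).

Base `sa.kel.ru.te` (4 syllables):
  Weights: 2 kel H, 3 ru L, 4 te L.
  The penult (syllable 3, ru) is light, so stress falls on the antepenult (syllable 2, kel).
  → primary stress on syllable 2.
Suffixed `sa.kel.ru.te.lo` (5 syllables):
  Weights: 3 ru L, 4 te L, 5 lo L.
  The penult (syllable 4, te) is light, so stress falls on the antepenult (syllable 3, ru).
  → primary stress on syllable 3.

yes: 2→3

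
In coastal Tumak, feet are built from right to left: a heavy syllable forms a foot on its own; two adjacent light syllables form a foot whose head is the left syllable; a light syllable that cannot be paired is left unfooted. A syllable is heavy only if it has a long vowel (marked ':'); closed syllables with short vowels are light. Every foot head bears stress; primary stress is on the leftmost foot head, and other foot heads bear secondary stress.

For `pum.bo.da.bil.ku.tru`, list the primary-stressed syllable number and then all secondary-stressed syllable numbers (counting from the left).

Weights: 1 pum L, 2 bo L, 3 da L, 4 bil L, 5 ku L, 6 tru L.
Parse right to left (heavy = foot alone; LL = one foot; stranded L unfooted): (ˈpum.bo) (ˈda.bil) (ˈku.tru).
Foot heads: 1, 3, 5.
Primary stress on the leftmost head = syllable 1.
Secondary stress on 3, 5: ˈpum.bo.ˌda.bil.ˌku.tru.

primary 1, secondary 3, 5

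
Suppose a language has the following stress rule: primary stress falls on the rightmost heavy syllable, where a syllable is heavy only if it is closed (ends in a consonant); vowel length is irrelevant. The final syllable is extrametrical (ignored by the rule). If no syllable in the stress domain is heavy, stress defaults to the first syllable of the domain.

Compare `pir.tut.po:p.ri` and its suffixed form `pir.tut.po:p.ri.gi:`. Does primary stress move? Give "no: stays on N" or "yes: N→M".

Base `pir.tut.po:p.ri` (4 syllables):
  The final syllable (4, ri) is extrametrical; the stress domain is syllables 1–3.
  Weights: 1 pir H, 2 tut H, 3 po:p H.
  Heavy syllables in the domain: 1, 2, 3. The rightmost is syllable 3 (po:p).
  → primary stress on syllable 3.
Suffixed `pir.tut.po:p.ri.gi:` (5 syllables):
  The final syllable (5, gi:) is extrametrical; the stress domain is syllables 1–4.
  Weights: 1 pir H, 2 tut H, 3 po:p H, 4 ri L.
  Heavy syllables in the domain: 1, 2, 3. The rightmost is syllable 3 (po:p).
  → primary stress on syllable 3.

no: stays on 3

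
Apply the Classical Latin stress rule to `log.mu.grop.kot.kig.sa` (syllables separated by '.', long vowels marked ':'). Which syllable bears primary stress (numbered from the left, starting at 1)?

Classical Latin: stress the penult if heavy (long vowel or closed), else the antepenult.
Weights: 4 kot H, 5 kig H, 6 sa L.
The penult (syllable 5, kig) is heavy, so it takes stress.
Stress on syllable 5: log.mu.grop.kot.ˈkig.sa.

5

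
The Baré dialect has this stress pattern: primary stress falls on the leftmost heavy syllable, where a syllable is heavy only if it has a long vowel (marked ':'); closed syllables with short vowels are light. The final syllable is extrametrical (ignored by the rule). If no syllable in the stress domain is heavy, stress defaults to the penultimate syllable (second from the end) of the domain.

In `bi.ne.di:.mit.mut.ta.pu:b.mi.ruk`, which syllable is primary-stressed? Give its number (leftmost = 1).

The final syllable (9, ruk) is extrametrical; the stress domain is syllables 1–8.
Weights: 1 bi L, 2 ne L, 3 di: H, 4 mit L, 5 mut L, 6 ta L, 7 pu:b H, 8 mi L.
Heavy syllables in the domain: 3, 7. The leftmost is syllable 3 (di:).
Primary stress: syllable 3 → bi.ne.ˈdi:.mit.mut.ta.pu:b.mi.ruk.

3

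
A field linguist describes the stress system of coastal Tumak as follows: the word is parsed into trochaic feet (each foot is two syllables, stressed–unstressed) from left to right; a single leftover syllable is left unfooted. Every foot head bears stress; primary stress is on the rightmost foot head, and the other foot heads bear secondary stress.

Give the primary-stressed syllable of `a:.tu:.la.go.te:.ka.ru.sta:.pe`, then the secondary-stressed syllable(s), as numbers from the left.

primary 7, secondary 1, 3, 5

Parse left to right into trochaic (ˈσσ) feet: (ˈa:.tu:) (ˈla.go) (ˈte:.ka) (ˈru.sta:) pe. Syllable 9 is left unfooted.
Foot heads (stressed positions): 1, 3, 5, 7.
End Rule Rightmost: primary stress on the rightmost head = syllable 7.
Secondary stress on 1, 3, 5: ˌa:.tu:.ˌla.go.ˌte:.ka.ˈru.sta:.pe.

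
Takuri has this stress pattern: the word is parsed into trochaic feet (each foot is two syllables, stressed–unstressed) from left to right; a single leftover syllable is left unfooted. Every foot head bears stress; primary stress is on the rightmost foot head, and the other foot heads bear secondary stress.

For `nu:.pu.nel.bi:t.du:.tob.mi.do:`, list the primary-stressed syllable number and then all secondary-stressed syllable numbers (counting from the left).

Parse left to right into trochaic (ˈσσ) feet: (ˈnu:.pu) (ˈnel.bi:t) (ˈdu:.tob) (ˈmi.do:).
Foot heads (stressed positions): 1, 3, 5, 7.
End Rule Rightmost: primary stress on the rightmost head = syllable 7.
Secondary stress on 1, 3, 5: ˌnu:.pu.ˌnel.bi:t.ˌdu:.tob.ˈmi.do:.

primary 7, secondary 1, 3, 5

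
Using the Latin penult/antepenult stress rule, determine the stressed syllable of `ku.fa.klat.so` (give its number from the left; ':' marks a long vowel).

3

Classical Latin: stress the penult if heavy (long vowel or closed), else the antepenult.
Weights: 2 fa L, 3 klat H, 4 so L.
The penult (syllable 3, klat) is heavy, so it takes stress.
Stress on syllable 3: ku.fa.ˈklat.so.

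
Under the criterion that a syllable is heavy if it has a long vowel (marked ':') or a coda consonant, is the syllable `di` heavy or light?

`di`: short vowel, open (no coda). Short vowel, open → light.

light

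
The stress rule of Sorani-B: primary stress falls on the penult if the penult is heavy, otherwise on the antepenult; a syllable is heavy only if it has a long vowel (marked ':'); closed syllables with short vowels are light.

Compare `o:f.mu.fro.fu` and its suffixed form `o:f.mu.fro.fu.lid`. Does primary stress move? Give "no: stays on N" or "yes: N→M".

yes: 2→3

Base `o:f.mu.fro.fu` (4 syllables):
  Weights: 2 mu L, 3 fro L, 4 fu L.
  The penult (syllable 3, fro) is light, so stress falls on the antepenult (syllable 2, mu).
  → primary stress on syllable 2.
Suffixed `o:f.mu.fro.fu.lid` (5 syllables):
  Weights: 3 fro L, 4 fu L, 5 lid L.
  The penult (syllable 4, fu) is light, so stress falls on the antepenult (syllable 3, fro).
  → primary stress on syllable 3.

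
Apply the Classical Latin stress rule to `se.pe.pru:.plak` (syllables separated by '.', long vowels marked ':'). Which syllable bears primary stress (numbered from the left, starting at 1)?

3

Classical Latin: stress the penult if heavy (long vowel or closed), else the antepenult.
Weights: 2 pe L, 3 pru: H, 4 plak H.
The penult (syllable 3, pru:) is heavy, so it takes stress.
Stress on syllable 3: se.pe.ˈpru:.plak.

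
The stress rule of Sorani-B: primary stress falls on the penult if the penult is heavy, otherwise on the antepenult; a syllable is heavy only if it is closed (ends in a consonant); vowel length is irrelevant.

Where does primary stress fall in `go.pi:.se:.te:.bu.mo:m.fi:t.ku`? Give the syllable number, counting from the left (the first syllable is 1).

Weights: 6 mo:m H, 7 fi:t H, 8 ku L.
The penult (syllable 7, fi:t) is heavy, so it takes stress.
Primary stress: syllable 7 → go.pi:.se:.te:.bu.mo:m.ˈfi:t.ku.

7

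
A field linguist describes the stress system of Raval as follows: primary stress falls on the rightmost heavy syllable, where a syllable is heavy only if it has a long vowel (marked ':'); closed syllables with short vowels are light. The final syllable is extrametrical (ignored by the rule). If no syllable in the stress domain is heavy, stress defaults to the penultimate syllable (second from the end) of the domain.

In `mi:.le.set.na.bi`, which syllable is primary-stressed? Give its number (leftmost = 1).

1

The final syllable (5, bi) is extrametrical; the stress domain is syllables 1–4.
Weights: 1 mi: H, 2 le L, 3 set L, 4 na L.
Heavy syllables in the domain: 1. The rightmost is syllable 1 (mi:).
Primary stress: syllable 1 → ˈmi:.le.set.na.bi.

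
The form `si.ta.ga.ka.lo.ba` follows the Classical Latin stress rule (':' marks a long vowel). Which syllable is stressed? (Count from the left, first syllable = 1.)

4

Classical Latin: stress the penult if heavy (long vowel or closed), else the antepenult.
Weights: 4 ka L, 5 lo L, 6 ba L.
The penult (syllable 5, lo) is light, so stress falls on the antepenult (syllable 4, ka).
Stress on syllable 4: si.ta.ga.ˈka.lo.ba.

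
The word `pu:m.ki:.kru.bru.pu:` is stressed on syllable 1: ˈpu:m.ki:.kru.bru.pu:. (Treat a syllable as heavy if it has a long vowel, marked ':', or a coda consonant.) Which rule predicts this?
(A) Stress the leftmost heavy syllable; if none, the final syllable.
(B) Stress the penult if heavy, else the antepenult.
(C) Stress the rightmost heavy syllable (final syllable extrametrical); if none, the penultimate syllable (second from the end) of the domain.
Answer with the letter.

Rule A → syllable 1 ✓.
Rule B → syllable 3 (observed: 1).
Rule C → syllable 2 (observed: 1).

A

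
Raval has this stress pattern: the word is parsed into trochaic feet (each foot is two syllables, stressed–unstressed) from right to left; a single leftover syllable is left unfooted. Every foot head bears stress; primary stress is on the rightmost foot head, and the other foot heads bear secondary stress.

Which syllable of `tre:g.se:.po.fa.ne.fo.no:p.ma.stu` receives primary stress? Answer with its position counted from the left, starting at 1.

Parse right to left into trochaic (ˈσσ) feet: tre:g (ˈse:.po) (ˈfa.ne) (ˈfo.no:p) (ˈma.stu). Syllable 1 is left unfooted.
Foot heads (stressed positions): 2, 4, 6, 8.
End Rule Rightmost: primary stress on the rightmost head = syllable 8.
Primary stress: syllable 8 → tre:g.se:.po.fa.ne.fo.no:p.ˈma.stu.

8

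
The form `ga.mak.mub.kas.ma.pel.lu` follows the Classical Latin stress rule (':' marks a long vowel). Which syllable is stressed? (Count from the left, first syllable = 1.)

Classical Latin: stress the penult if heavy (long vowel or closed), else the antepenult.
Weights: 5 ma L, 6 pel H, 7 lu L.
The penult (syllable 6, pel) is heavy, so it takes stress.
Stress on syllable 6: ga.mak.mub.kas.ma.ˈpel.lu.

6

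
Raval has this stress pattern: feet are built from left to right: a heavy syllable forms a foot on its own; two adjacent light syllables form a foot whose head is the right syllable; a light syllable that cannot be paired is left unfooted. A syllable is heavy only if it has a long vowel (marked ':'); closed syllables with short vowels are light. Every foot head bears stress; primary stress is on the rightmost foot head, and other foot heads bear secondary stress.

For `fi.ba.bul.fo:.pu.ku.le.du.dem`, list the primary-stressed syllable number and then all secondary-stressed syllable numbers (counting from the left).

Weights: 1 fi L, 2 ba L, 3 bul L, 4 fo: H, 5 pu L, 6 ku L, 7 le L, 8 du L, 9 dem L.
Parse left to right (heavy = foot alone; LL = one foot; stranded L unfooted): (fi.ˈba) bul (ˈfo:) (pu.ˈku) (le.ˈdu) dem.
Foot heads: 2, 4, 6, 8.
Primary stress on the rightmost head = syllable 8.
Secondary stress on 2, 4, 6: fi.ˌba.bul.ˌfo:.pu.ˌku.le.ˈdu.dem.

primary 8, secondary 2, 4, 6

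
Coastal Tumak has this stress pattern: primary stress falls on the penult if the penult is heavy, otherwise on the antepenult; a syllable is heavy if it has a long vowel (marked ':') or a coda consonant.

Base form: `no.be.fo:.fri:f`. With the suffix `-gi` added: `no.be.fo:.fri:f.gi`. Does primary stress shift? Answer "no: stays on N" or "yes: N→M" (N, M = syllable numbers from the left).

yes: 3→4

Base `no.be.fo:.fri:f` (4 syllables):
  Weights: 2 be L, 3 fo: H, 4 fri:f H.
  The penult (syllable 3, fo:) is heavy, so it takes stress.
  → primary stress on syllable 3.
Suffixed `no.be.fo:.fri:f.gi` (5 syllables):
  Weights: 3 fo: H, 4 fri:f H, 5 gi L.
  The penult (syllable 4, fri:f) is heavy, so it takes stress.
  → primary stress on syllable 4.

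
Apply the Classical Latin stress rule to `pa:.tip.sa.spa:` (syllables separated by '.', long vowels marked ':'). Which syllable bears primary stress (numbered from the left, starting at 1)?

2

Classical Latin: stress the penult if heavy (long vowel or closed), else the antepenult.
Weights: 2 tip H, 3 sa L, 4 spa: H.
The penult (syllable 3, sa) is light, so stress falls on the antepenult (syllable 2, tip).
Stress on syllable 2: pa:.ˈtip.sa.spa:.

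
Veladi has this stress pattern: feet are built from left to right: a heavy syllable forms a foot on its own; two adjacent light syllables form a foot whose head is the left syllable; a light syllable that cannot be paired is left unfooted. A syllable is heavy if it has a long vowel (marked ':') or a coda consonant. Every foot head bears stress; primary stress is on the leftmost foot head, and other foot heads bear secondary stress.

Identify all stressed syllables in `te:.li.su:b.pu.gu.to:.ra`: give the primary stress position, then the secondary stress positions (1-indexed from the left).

Weights: 1 te: H, 2 li L, 3 su:b H, 4 pu L, 5 gu L, 6 to: H, 7 ra L.
Parse left to right (heavy = foot alone; LL = one foot; stranded L unfooted): (ˈte:) li (ˈsu:b) (ˈpu.gu) (ˈto:) ra.
Foot heads: 1, 3, 4, 6.
Primary stress on the leftmost head = syllable 1.
Secondary stress on 3, 4, 6: ˈte:.li.ˌsu:b.ˌpu.gu.ˌto:.ra.

primary 1, secondary 3, 4, 6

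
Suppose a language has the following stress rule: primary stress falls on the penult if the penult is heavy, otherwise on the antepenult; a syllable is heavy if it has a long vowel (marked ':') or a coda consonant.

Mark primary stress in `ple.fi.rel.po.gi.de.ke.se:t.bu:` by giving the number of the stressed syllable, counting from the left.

Weights: 7 ke L, 8 se:t H, 9 bu: H.
The penult (syllable 8, se:t) is heavy, so it takes stress.
Primary stress: syllable 8 → ple.fi.rel.po.gi.de.ke.ˈse:t.bu:.

8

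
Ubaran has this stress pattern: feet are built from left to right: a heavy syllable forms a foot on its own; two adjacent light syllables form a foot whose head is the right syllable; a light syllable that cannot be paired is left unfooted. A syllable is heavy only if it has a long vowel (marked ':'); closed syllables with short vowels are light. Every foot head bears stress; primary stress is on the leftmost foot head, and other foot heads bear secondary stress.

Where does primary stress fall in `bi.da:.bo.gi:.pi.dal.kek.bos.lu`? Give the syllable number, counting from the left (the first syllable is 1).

2

Weights: 1 bi L, 2 da: H, 3 bo L, 4 gi: H, 5 pi L, 6 dal L, 7 kek L, 8 bos L, 9 lu L.
Parse left to right (heavy = foot alone; LL = one foot; stranded L unfooted): bi (ˈda:) bo (ˈgi:) (pi.ˈdal) (kek.ˈbos) lu.
Foot heads: 2, 4, 6, 8.
Primary stress on the leftmost head = syllable 2.
Primary stress: syllable 2 → bi.ˈda:.bo.gi:.pi.dal.kek.bos.lu.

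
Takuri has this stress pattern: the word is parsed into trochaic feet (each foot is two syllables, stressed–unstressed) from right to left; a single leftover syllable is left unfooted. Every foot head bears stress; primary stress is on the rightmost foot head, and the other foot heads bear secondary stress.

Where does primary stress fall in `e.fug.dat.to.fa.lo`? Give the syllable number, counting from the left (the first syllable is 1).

5

Parse right to left into trochaic (ˈσσ) feet: (ˈe.fug) (ˈdat.to) (ˈfa.lo).
Foot heads (stressed positions): 1, 3, 5.
End Rule Rightmost: primary stress on the rightmost head = syllable 5.
Primary stress: syllable 5 → e.fug.dat.to.ˈfa.lo.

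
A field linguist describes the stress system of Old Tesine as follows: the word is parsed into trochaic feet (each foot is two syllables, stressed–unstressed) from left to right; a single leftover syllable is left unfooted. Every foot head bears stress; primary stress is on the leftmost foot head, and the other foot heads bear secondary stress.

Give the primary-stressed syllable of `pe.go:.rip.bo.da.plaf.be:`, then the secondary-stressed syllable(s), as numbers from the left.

primary 1, secondary 3, 5

Parse left to right into trochaic (ˈσσ) feet: (ˈpe.go:) (ˈrip.bo) (ˈda.plaf) be:. Syllable 7 is left unfooted.
Foot heads (stressed positions): 1, 3, 5.
End Rule Leftmost: primary stress on the leftmost head = syllable 1.
Secondary stress on 3, 5: ˈpe.go:.ˌrip.bo.ˌda.plaf.be:.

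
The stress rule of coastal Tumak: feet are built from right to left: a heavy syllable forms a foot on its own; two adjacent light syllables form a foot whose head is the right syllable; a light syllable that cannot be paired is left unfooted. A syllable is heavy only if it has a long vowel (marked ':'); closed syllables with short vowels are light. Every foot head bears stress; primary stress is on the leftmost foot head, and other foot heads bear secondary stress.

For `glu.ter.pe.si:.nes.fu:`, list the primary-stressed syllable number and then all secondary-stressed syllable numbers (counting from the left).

primary 3, secondary 4, 6

Weights: 1 glu L, 2 ter L, 3 pe L, 4 si: H, 5 nes L, 6 fu: H.
Parse right to left (heavy = foot alone; LL = one foot; stranded L unfooted): glu (ter.ˈpe) (ˈsi:) nes (ˈfu:).
Foot heads: 3, 4, 6.
Primary stress on the leftmost head = syllable 3.
Secondary stress on 4, 6: glu.ter.ˈpe.ˌsi:.nes.ˌfu:.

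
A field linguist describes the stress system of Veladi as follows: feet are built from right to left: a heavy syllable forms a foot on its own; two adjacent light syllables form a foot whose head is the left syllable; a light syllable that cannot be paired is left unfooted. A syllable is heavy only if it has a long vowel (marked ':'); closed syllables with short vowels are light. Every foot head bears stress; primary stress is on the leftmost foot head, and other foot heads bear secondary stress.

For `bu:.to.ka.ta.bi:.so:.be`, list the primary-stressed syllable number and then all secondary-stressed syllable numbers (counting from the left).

primary 1, secondary 3, 5, 6

Weights: 1 bu: H, 2 to L, 3 ka L, 4 ta L, 5 bi: H, 6 so: H, 7 be L.
Parse right to left (heavy = foot alone; LL = one foot; stranded L unfooted): (ˈbu:) to (ˈka.ta) (ˈbi:) (ˈso:) be.
Foot heads: 1, 3, 5, 6.
Primary stress on the leftmost head = syllable 1.
Secondary stress on 3, 5, 6: ˈbu:.to.ˌka.ta.ˌbi:.ˌso:.be.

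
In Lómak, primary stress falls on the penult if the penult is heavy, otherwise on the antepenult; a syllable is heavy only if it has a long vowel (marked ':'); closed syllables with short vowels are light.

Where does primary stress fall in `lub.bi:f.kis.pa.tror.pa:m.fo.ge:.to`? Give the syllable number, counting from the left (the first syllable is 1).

8

Weights: 7 fo L, 8 ge: H, 9 to L.
The penult (syllable 8, ge:) is heavy, so it takes stress.
Primary stress: syllable 8 → lub.bi:f.kis.pa.tror.pa:m.fo.ˈge:.to.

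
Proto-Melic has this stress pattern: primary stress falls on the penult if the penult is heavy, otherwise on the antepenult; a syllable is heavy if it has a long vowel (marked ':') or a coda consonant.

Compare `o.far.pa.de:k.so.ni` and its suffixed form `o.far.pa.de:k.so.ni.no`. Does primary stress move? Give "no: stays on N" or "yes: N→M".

Base `o.far.pa.de:k.so.ni` (6 syllables):
  Weights: 4 de:k H, 5 so L, 6 ni L.
  The penult (syllable 5, so) is light, so stress falls on the antepenult (syllable 4, de:k).
  → primary stress on syllable 4.
Suffixed `o.far.pa.de:k.so.ni.no` (7 syllables):
  Weights: 5 so L, 6 ni L, 7 no L.
  The penult (syllable 6, ni) is light, so stress falls on the antepenult (syllable 5, so).
  → primary stress on syllable 5.

yes: 4→5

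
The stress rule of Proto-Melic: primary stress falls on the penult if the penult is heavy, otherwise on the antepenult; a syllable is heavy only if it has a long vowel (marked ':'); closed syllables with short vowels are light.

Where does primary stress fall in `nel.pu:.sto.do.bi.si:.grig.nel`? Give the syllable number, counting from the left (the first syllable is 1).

Weights: 6 si: H, 7 grig L, 8 nel L.
The penult (syllable 7, grig) is light, so stress falls on the antepenult (syllable 6, si:).
Primary stress: syllable 6 → nel.pu:.sto.do.bi.ˈsi:.grig.nel.

6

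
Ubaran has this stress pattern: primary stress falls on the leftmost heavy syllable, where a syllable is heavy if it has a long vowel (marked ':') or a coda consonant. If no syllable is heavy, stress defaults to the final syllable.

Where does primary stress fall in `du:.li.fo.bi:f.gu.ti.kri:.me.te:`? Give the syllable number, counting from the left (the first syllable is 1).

1

Weights: 1 du: H, 2 li L, 3 fo L, 4 bi:f H, 5 gu L, 6 ti L, 7 kri: H, 8 me L, 9 te: H.
Heavy syllables in the domain: 1, 4, 7, 9. The leftmost is syllable 1 (du:).
Primary stress: syllable 1 → ˈdu:.li.fo.bi:f.gu.ti.kri:.me.te:.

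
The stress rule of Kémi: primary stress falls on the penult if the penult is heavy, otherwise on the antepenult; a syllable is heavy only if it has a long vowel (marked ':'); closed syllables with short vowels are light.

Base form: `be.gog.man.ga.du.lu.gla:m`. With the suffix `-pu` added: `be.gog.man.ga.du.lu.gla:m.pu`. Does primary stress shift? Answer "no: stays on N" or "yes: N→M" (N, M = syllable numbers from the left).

Base `be.gog.man.ga.du.lu.gla:m` (7 syllables):
  Weights: 5 du L, 6 lu L, 7 gla:m H.
  The penult (syllable 6, lu) is light, so stress falls on the antepenult (syllable 5, du).
  → primary stress on syllable 5.
Suffixed `be.gog.man.ga.du.lu.gla:m.pu` (8 syllables):
  Weights: 6 lu L, 7 gla:m H, 8 pu L.
  The penult (syllable 7, gla:m) is heavy, so it takes stress.
  → primary stress on syllable 7.

yes: 5→7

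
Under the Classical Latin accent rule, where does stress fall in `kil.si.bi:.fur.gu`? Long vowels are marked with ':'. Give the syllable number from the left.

4

Classical Latin: stress the penult if heavy (long vowel or closed), else the antepenult.
Weights: 3 bi: H, 4 fur H, 5 gu L.
The penult (syllable 4, fur) is heavy, so it takes stress.
Stress on syllable 4: kil.si.bi:.ˈfur.gu.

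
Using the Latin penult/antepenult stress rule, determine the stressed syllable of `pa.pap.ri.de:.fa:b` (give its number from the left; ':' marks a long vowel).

4

Classical Latin: stress the penult if heavy (long vowel or closed), else the antepenult.
Weights: 3 ri L, 4 de: H, 5 fa:b H.
The penult (syllable 4, de:) is heavy, so it takes stress.
Stress on syllable 4: pa.pap.ri.ˈde:.fa:b.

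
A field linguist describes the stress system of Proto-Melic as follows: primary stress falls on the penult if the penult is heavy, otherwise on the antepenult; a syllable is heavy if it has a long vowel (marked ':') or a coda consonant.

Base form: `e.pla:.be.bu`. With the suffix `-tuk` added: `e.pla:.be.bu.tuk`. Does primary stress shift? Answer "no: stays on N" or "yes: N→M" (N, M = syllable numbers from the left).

Base `e.pla:.be.bu` (4 syllables):
  Weights: 2 pla: H, 3 be L, 4 bu L.
  The penult (syllable 3, be) is light, so stress falls on the antepenult (syllable 2, pla:).
  → primary stress on syllable 2.
Suffixed `e.pla:.be.bu.tuk` (5 syllables):
  Weights: 3 be L, 4 bu L, 5 tuk H.
  The penult (syllable 4, bu) is light, so stress falls on the antepenult (syllable 3, be).
  → primary stress on syllable 3.

yes: 2→3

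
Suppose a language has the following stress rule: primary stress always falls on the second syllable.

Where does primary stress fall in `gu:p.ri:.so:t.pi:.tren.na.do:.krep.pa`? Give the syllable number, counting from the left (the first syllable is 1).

The word has 9 syllables; the second syllable is syllable 2 (ri:).
Primary stress: syllable 2 → gu:p.ˈri:.so:t.pi:.tren.na.do:.krep.pa.

2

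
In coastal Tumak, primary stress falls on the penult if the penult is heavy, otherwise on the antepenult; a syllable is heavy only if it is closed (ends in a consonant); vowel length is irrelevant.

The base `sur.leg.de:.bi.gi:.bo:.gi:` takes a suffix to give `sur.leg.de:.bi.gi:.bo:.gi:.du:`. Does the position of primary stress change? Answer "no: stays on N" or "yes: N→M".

Base `sur.leg.de:.bi.gi:.bo:.gi:` (7 syllables):
  Weights: 5 gi: L, 6 bo: L, 7 gi: L.
  The penult (syllable 6, bo:) is light, so stress falls on the antepenult (syllable 5, gi:).
  → primary stress on syllable 5.
Suffixed `sur.leg.de:.bi.gi:.bo:.gi:.du:` (8 syllables):
  Weights: 6 bo: L, 7 gi: L, 8 du: L.
  The penult (syllable 7, gi:) is light, so stress falls on the antepenult (syllable 6, bo:).
  → primary stress on syllable 6.

yes: 5→6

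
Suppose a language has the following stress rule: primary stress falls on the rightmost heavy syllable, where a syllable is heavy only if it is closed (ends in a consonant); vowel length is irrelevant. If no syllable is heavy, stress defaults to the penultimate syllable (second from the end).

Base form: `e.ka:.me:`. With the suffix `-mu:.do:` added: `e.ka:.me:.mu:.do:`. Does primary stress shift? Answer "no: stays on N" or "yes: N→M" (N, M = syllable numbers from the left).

yes: 2→4

Base `e.ka:.me:` (3 syllables):
  Weights: 1 e L, 2 ka: L, 3 me: L.
  No heavy syllable in the domain; default to the penultimate syllable (second from the end) = syllable 2.
  → primary stress on syllable 2.
Suffixed `e.ka:.me:.mu:.do:` (5 syllables):
  Weights: 1 e L, 2 ka: L, 3 me: L, 4 mu: L, 5 do: L.
  No heavy syllable in the domain; default to the penultimate syllable (second from the end) = syllable 4.
  → primary stress on syllable 4.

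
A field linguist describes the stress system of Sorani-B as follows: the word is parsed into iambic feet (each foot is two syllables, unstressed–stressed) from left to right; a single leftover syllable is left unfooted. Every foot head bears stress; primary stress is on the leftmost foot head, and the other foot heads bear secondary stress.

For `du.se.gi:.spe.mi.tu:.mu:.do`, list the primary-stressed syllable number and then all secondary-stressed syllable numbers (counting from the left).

primary 2, secondary 4, 6, 8

Parse left to right into iambic (σˈσ) feet: (du.ˈse) (gi:.ˈspe) (mi.ˈtu:) (mu:.ˈdo).
Foot heads (stressed positions): 2, 4, 6, 8.
End Rule Leftmost: primary stress on the leftmost head = syllable 2.
Secondary stress on 4, 6, 8: du.ˈse.gi:.ˌspe.mi.ˌtu:.mu:.ˌdo.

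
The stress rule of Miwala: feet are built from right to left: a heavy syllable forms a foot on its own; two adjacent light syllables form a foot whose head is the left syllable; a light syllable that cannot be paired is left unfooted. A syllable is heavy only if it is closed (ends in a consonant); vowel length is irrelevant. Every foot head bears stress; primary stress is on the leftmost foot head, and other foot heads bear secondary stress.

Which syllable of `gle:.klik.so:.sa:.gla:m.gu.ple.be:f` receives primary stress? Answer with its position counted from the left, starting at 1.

2

Weights: 1 gle: L, 2 klik H, 3 so: L, 4 sa: L, 5 gla:m H, 6 gu L, 7 ple L, 8 be:f H.
Parse right to left (heavy = foot alone; LL = one foot; stranded L unfooted): gle: (ˈklik) (ˈso:.sa:) (ˈgla:m) (ˈgu.ple) (ˈbe:f).
Foot heads: 2, 3, 5, 6, 8.
Primary stress on the leftmost head = syllable 2.
Primary stress: syllable 2 → gle:.ˈklik.so:.sa:.gla:m.gu.ple.be:f.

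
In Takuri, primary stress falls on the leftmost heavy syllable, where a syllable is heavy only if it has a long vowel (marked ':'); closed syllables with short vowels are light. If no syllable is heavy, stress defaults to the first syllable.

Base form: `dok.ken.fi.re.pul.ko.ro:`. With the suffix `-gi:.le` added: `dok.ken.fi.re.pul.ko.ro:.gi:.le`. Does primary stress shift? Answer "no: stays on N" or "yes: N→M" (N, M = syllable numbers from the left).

no: stays on 7

Base `dok.ken.fi.re.pul.ko.ro:` (7 syllables):
  Weights: 1 dok L, 2 ken L, 3 fi L, 4 re L, 5 pul L, 6 ko L, 7 ro: H.
  Heavy syllables in the domain: 7. The leftmost is syllable 7 (ro:).
  → primary stress on syllable 7.
Suffixed `dok.ken.fi.re.pul.ko.ro:.gi:.le` (9 syllables):
  Weights: 1 dok L, 2 ken L, 3 fi L, 4 re L, 5 pul L, 6 ko L, 7 ro: H, 8 gi: H, 9 le L.
  Heavy syllables in the domain: 7, 8. The leftmost is syllable 7 (ro:).
  → primary stress on syllable 7.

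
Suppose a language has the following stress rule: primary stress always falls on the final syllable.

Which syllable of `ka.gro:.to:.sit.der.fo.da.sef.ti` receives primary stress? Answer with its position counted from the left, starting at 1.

The word has 9 syllables; the final syllable is syllable 9 (ti).
Primary stress: syllable 9 → ka.gro:.to:.sit.der.fo.da.sef.ˈti.

9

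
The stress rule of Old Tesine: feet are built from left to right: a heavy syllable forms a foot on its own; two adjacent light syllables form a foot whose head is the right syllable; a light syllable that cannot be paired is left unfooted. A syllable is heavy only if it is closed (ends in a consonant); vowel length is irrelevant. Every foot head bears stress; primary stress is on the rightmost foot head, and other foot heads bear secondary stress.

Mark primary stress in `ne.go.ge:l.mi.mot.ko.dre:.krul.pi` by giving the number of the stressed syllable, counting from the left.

Weights: 1 ne L, 2 go L, 3 ge:l H, 4 mi L, 5 mot H, 6 ko L, 7 dre: L, 8 krul H, 9 pi L.
Parse left to right (heavy = foot alone; LL = one foot; stranded L unfooted): (ne.ˈgo) (ˈge:l) mi (ˈmot) (ko.ˈdre:) (ˈkrul) pi.
Foot heads: 2, 3, 5, 7, 8.
Primary stress on the rightmost head = syllable 8.
Primary stress: syllable 8 → ne.go.ge:l.mi.mot.ko.dre:.ˈkrul.pi.

8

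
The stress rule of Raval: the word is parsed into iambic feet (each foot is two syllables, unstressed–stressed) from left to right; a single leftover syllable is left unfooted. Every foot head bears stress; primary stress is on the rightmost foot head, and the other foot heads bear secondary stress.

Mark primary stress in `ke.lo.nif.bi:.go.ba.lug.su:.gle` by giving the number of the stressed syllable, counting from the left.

8

Parse left to right into iambic (σˈσ) feet: (ke.ˈlo) (nif.ˈbi:) (go.ˈba) (lug.ˈsu:) gle. Syllable 9 is left unfooted.
Foot heads (stressed positions): 2, 4, 6, 8.
End Rule Rightmost: primary stress on the rightmost head = syllable 8.
Primary stress: syllable 8 → ke.lo.nif.bi:.go.ba.lug.ˈsu:.gle.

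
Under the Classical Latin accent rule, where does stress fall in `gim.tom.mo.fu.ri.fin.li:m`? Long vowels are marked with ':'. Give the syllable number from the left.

6

Classical Latin: stress the penult if heavy (long vowel or closed), else the antepenult.
Weights: 5 ri L, 6 fin H, 7 li:m H.
The penult (syllable 6, fin) is heavy, so it takes stress.
Stress on syllable 6: gim.tom.mo.fu.ri.ˈfin.li:m.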